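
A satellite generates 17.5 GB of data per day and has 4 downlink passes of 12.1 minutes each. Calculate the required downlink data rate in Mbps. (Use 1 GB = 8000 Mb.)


total contact time = 4 * 12.1 * 60 = 2904.0000 s
data = 17.5 GB = 140000.0000 Mb
rate = 140000.0000 / 2904.0000 = 48.2094 Mbps

48.2094 Mbps


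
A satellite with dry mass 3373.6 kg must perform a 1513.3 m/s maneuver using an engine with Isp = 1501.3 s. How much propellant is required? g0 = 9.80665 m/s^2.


ve = Isp * g0 = 1501.3 * 9.80665 = 14722.723645 m/s
mass ratio = exp(dv/ve) = exp(1513.3/14722.723645) = 1.10825498
m_prop = m_dry * (mr - 1) = 3373.6 * (1.10825498 - 1)
m_prop = 365.2090 kg

365.2090 kg


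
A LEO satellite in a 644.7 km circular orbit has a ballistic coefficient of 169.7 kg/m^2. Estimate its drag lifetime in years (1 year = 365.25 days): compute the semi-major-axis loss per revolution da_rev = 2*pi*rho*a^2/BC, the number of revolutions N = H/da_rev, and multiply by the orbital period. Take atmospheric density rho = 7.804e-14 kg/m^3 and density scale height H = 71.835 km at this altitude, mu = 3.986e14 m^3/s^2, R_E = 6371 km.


a = R_E + alt = 7015.7000 km = 7.0157e+06 m
da_rev = 2*pi*rho*a^2/BC = 2*pi*7.804e-14*(7.0157e+06)^2/169.7 = 0.142218897 m per revolution
N = H/da_rev = 71835.0000 m / 0.142218897 m = 505101.6530 revolutions
P = 2*pi*sqrt(a^3/mu) = 5848.1397 s
lifetime = N*P = 505101.6530 * 5848.1397 = 2.953905e+09 s = 34188.7154 days
years = 34188.7154 / 365.25 = 93.6036 years

93.6036 years


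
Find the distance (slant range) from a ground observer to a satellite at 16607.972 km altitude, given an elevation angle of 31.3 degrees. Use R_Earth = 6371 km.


h = 16607.972 km, el = 31.3 deg
d = -R_E*sin(el) + sqrt((R_E*sin(el))^2 + 2*R_E*h + h^2)
d = -6371.0000*sin(0.5462881) + sqrt((6371.0000*0.5195191)^2 + 2*6371.0000*16607.972 + 16607.972^2)
d = 19014.9878 km

19014.9878 km


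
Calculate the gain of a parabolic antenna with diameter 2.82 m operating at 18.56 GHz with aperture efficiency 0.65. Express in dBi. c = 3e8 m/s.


lambda = c/f = 3e8 / 1.856e+10 = 0.01616379 m
G = eta*(pi*D/lambda)^2 = 0.65*(pi*2.82/0.01616379)^2
G = 195265.1561 (linear)
G = 10*log10(195265.1561) = 52.9062 dBi

52.9062 dBi


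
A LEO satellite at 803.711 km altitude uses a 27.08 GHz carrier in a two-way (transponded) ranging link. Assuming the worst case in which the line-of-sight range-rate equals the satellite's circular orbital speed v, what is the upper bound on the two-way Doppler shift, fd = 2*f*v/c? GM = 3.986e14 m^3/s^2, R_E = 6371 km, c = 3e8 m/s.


r = 7.174711e+06 m
v = sqrt(mu/r) = 7453.6062 m/s (worst-case radial velocity)
f = 27.08 GHz = 2.708e+10 Hz
fd = 2*f*v/c = 2*2.708e+10*7453.6062/3.0e+08
fd = 1.3456244e+06 Hz

1.3456e+06 Hz


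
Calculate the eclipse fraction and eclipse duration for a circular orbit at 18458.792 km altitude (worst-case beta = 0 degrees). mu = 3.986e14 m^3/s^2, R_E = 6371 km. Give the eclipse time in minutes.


r = 24829.7920 km
T = 648.9625 min
Eclipse fraction = arcsin(R_E/r)/pi = arcsin(6371.0000/24829.7920)/pi
= arcsin(0.2565869)/pi = 0.08259799
Eclipse duration = 0.08259799 * 648.9625 = 53.6030 min

53.6030 minutes


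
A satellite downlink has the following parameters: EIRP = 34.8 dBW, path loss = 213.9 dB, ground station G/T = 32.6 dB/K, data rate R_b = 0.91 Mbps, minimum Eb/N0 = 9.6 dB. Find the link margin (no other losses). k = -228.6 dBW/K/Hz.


C/N0 = EIRP - FSPL + G/T - k = 34.8 - 213.9 + 32.6 - (-228.6)
C/N0 = 82.1000 dB-Hz
R_b = 0.91 Mbps = 910000.0000 bps -> 10*log10(R_b) = 59.5904 dB-Hz
Eb/N0 = C/N0 - 10*log10(R_b) = 82.1000 - 59.5904 = 22.5096 dB
Margin = Eb/N0 - Eb/N0_req = 22.5096 - 9.6 = 12.9096 dB (link closes)

12.9096 dB


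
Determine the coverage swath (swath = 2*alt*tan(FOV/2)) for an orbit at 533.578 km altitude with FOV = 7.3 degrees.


FOV = 7.3 deg = 0.127409 rad
swath = 2 * alt * tan(FOV/2) = 2 * 533.578 * tan(0.06370452)
swath = 2 * 533.578 * 0.06379083
swath = 68.0748 km

68.0748 km


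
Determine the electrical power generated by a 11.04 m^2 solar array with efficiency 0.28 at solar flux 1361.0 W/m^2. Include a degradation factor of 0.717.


P = area * eta * S * degradation
P = 11.04 * 0.28 * 1361.0 * 0.717
P = 3016.5073 W

3016.5073 W


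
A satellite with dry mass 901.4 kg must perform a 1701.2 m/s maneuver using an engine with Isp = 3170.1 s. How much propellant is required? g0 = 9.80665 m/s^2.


ve = Isp * g0 = 3170.1 * 9.80665 = 31088.061165 m/s
mass ratio = exp(dv/ve) = exp(1701.2/31088.061165) = 1.05624691
m_prop = m_dry * (mr - 1) = 901.4 * (1.05624691 - 1)
m_prop = 50.7010 kg

50.7010 kg


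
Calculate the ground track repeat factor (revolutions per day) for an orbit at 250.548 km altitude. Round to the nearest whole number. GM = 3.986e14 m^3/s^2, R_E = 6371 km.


r = 6.621548e+06 m
T = 2*pi*sqrt(r^3/mu) = 5362.2927 s = 89.3715 min
revs/day = 1440 / 89.3715 = 16.1125
Rounded: 16 revolutions per day

16 revolutions per day


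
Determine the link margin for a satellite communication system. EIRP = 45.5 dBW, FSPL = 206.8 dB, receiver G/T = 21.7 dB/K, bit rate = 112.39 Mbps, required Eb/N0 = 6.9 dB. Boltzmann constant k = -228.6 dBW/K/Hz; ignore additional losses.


C/N0 = EIRP - FSPL + G/T - k = 45.5 - 206.8 + 21.7 - (-228.6)
C/N0 = 89.0000 dB-Hz
R_b = 112.39 Mbps = 1.1239e+08 bps -> 10*log10(R_b) = 80.5073 dB-Hz
Eb/N0 = C/N0 - 10*log10(R_b) = 89.0000 - 80.5073 = 8.4927 dB
Margin = Eb/N0 - Eb/N0_req = 8.4927 - 6.9 = 1.5927 dB (link closes)

1.5927 dB


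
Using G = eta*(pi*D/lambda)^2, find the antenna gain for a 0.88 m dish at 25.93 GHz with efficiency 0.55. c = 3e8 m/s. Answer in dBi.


lambda = c/f = 3e8 / 2.593e+10 = 0.01156961 m
G = eta*(pi*D/lambda)^2 = 0.55*(pi*0.88/0.01156961)^2
G = 31404.3857 (linear)
G = 10*log10(31404.3857) = 44.9699 dBi

44.9699 dBi


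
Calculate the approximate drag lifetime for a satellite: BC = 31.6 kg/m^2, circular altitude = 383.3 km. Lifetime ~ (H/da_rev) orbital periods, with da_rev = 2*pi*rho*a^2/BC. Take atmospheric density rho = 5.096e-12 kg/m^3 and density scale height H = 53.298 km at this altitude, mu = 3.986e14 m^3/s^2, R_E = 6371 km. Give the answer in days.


a = R_E + alt = 6754.3000 km = 6.7543e+06 m
da_rev = 2*pi*rho*a^2/BC = 2*pi*5.096e-12*(6.7543e+06)^2/31.6 = 46.225636 m per revolution
N = H/da_rev = 53298.0000 m / 46.225636 m = 1152.9966 revolutions
P = 2*pi*sqrt(a^3/mu) = 5524.3571 s
lifetime = N*P = 1152.9966 * 5524.3571 = 6.3695647e+06 s = 73.7218 days

73.7218 days


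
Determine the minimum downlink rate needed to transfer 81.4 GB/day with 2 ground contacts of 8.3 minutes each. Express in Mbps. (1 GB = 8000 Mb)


total contact time = 2 * 8.3 * 60 = 996.0000 s
data = 81.4 GB = 651200.0000 Mb
rate = 651200.0000 / 996.0000 = 653.8153 Mbps

653.8153 Mbps


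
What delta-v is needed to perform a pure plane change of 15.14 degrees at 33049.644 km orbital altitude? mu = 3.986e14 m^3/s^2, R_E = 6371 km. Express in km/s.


r = 39420.6440 km = 3.9420644e+07 m
V = sqrt(mu/r) = 3179.8511 m/s
di = 15.14 deg = 0.2642428 rad
dV = 2*V*sin(di/2) = 2*3179.8511*sin(0.1321214)
dV = 837.8105 m/s = 0.8378105 km/s

0.8378 km/s


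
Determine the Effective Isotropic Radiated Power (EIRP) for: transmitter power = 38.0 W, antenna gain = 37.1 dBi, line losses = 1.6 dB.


Pt = 38.0 W = 15.7978 dBW
EIRP = Pt_dBW + Gt - losses = 15.7978 + 37.1 - 1.6 = 51.2978 dBW

51.2978 dBW


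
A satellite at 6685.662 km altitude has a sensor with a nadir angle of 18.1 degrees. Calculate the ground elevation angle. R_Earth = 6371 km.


r = R_E + alt = 13056.6620 km
Law of sines in the satellite / Earth-center / ground-point triangle:
  sin(nadir)/R_E = sin(90 + el)/r  =>  cos(el) = (r/R_E)*sin(nadir)
cos(el) = (13056.6620 / 6371.0000) * sin(18.1 deg) = 0.6366971
el = arccos(0.6366971) = 50.4540 deg
(Earth-central angle = 90 - nadir - el = 21.4460 deg)

50.4540 degrees


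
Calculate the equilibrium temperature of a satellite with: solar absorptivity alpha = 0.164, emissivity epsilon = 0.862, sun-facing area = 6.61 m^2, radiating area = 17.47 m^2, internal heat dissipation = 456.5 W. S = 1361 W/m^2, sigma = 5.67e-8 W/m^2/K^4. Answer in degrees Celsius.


Numerator = alpha*S*A_sun + Q_int = 0.164*1361*6.61 + 456.5 = 1931.8784 W
Denominator = eps*sigma*A_rad = 0.862*5.67e-8*17.47 = 8.5385324e-07 W/K^4
T^4 = 2.2625416e+09 K^4
T = 218.0967 K = -55.0533 C

-55.0533 degrees Celsius


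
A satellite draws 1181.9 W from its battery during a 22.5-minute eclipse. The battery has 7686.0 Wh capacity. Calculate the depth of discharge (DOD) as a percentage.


E_used = P * t / 60 = 1181.9 * 22.5 / 60 = 443.2125 Wh
DOD = E_used / E_total * 100 = 443.2125 / 7686.0 * 100
DOD = 5.7665 %

5.7665 %


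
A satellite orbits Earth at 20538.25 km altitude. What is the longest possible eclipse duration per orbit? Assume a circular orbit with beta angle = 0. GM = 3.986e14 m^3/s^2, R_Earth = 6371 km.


r = 26909.2500 km
T = 732.1707 min
Eclipse fraction = arcsin(R_E/r)/pi = arcsin(6371.0000/26909.2500)/pi
= arcsin(0.2367587)/pi = 0.07608509
Eclipse duration = 0.07608509 * 732.1707 = 55.7073 min

55.7073 minutes


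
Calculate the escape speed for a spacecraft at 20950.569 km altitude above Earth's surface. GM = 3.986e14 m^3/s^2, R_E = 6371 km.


r = 6371.0 + 20950.569 = 27321.5690 km = 2.7321569e+07 m
v_esc = sqrt(2*mu/r) = sqrt(2*3.986e14 / 2.7321569e+07)
v_esc = 5401.7046 m/s = 5.4017 km/s

5.4017 km/s


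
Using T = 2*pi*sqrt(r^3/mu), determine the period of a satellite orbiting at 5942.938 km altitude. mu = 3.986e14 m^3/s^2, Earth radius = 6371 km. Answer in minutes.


r = 12313.9380 km = 1.2313938e+07 m
T = 2*pi*sqrt(r^3/mu) = 2*pi*sqrt(1.8672002e+21 / 3.986e14)
T = 13598.9903 s = 226.6498 min

226.6498 minutes


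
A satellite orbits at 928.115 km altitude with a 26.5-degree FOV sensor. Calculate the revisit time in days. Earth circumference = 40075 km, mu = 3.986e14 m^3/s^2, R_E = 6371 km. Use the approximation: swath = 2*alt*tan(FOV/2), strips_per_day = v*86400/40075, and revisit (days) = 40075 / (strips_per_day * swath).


swath = 2*928.115*tan(0.2312561) = 437.0841 km
v = sqrt(mu/r) = 7389.8146 m/s = 7.3898 km/s
strips/day = v*86400/40075 = 7.3898*86400/40075 = 15.9321
coverage/day = strips * swath = 15.9321 * 437.0841 = 6963.6801 km
revisit = 40075 / 6963.6801 = 5.7549 days

5.7549 days


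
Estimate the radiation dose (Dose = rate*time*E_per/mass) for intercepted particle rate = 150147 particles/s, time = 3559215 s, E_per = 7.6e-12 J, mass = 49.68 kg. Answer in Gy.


Total energy deposited = rate * time * E_per
  = 150147 * 3559215 * 7.6e-12 = 4.0615 J
Dose = E_total / mass = 4.0615 / 49.68
Dose = 0.08175285 Gy

0.0818 Gy


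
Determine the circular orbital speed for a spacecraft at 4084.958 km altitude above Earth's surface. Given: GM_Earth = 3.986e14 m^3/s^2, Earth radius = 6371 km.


r = R_E + alt = 6371.0 + 4084.958 = 10455.9580 km = 1.0455958e+07 m
v = sqrt(mu/r) = sqrt(3.986e14 / 1.0455958e+07) = 6174.2859 m/s = 6.1743 km/s

6.1743 km/s


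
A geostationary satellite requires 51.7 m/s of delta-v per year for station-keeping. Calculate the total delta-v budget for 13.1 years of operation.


dV = rate * years = 51.7 * 13.1
dV = 677.2700 m/s

677.2700 m/s


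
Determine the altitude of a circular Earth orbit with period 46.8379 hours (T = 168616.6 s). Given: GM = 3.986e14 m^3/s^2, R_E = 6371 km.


T = 168616.6 s
r = (mu*T^2/(4*pi^2))^(1/3) = (3.986e14 * 168616.6^2 / (4*pi^2))^(1/3)
r = 6.5966899e+07 m = 65966.8993 km
alt = r - R_E = 65966.8993 - 6371 = 59595.8993 km

59595.8993 km


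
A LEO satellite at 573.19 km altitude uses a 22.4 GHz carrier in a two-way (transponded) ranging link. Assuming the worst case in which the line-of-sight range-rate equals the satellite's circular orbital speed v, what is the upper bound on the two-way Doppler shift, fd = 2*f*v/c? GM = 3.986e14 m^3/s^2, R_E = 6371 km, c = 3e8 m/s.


r = 6.94419e+06 m
v = sqrt(mu/r) = 7576.3120 m/s (worst-case radial velocity)
f = 22.4 GHz = 2.24e+10 Hz
fd = 2*f*v/c = 2*2.24e+10*7576.3120/3.0e+08
fd = 1.1313959e+06 Hz

1.1314e+06 Hz


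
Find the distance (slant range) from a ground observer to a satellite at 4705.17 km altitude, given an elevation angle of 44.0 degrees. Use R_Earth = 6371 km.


h = 4705.17 km, el = 44.0 deg
d = -R_E*sin(el) + sqrt((R_E*sin(el))^2 + 2*R_E*h + h^2)
d = -6371.0000*sin(0.7679449) + sqrt((6371.0000*0.6946584)^2 + 2*6371.0000*4705.17 + 4705.17^2)
d = 5657.9044 km

5657.9044 km


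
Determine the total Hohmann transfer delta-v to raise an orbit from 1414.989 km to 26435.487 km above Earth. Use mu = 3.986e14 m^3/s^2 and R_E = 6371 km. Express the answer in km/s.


r1 = 7785.9890 km = 7.785989e+06 m
r2 = 32806.4870 km = 3.2806487e+07 m
dv1 = sqrt(mu/r1)*(sqrt(2*r2/(r1+r2)) - 1) = 1941.6646 m/s
dv2 = sqrt(mu/r2)*(1 - sqrt(2*r1/(r1+r2))) = 1326.7635 m/s
total dv = |dv1| + |dv2| = 1941.6646 + 1326.7635 = 3268.4280 m/s = 3.2684 km/s

3.2684 km/s


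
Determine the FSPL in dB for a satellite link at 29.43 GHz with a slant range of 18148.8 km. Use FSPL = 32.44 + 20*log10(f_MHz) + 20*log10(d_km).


f = 29.43 GHz = 29430.0000 MHz
d = 18148.8 km
FSPL = 32.44 + 20*log10(29430.0000) + 20*log10(18148.8)
FSPL = 32.44 + 89.3758 + 85.1770
FSPL = 206.9928 dB

206.9928 dB


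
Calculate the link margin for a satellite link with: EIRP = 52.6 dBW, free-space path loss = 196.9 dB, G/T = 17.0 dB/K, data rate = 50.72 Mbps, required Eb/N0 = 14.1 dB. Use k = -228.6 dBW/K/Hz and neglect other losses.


C/N0 = EIRP - FSPL + G/T - k = 52.6 - 196.9 + 17.0 - (-228.6)
C/N0 = 101.3000 dB-Hz
R_b = 50.72 Mbps = 5.072e+07 bps -> 10*log10(R_b) = 77.0518 dB-Hz
Eb/N0 = C/N0 - 10*log10(R_b) = 101.3000 - 77.0518 = 24.2482 dB
Margin = Eb/N0 - Eb/N0_req = 24.2482 - 14.1 = 10.1482 dB (link closes)

10.1482 dB


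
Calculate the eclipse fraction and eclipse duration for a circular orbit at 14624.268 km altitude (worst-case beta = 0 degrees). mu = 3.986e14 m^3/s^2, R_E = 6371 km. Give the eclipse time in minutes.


r = 20995.2680 km
T = 504.5940 min
Eclipse fraction = arcsin(R_E/r)/pi = arcsin(6371.0000/20995.2680)/pi
= arcsin(0.3034493)/pi = 0.09813831
Eclipse duration = 0.09813831 * 504.5940 = 49.5200 min

49.5200 minutes


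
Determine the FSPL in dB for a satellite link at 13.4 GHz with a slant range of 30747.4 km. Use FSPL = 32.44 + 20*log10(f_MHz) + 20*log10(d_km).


f = 13.4 GHz = 13400.0000 MHz
d = 30747.4 km
FSPL = 32.44 + 20*log10(13400.0000) + 20*log10(30747.4)
FSPL = 32.44 + 82.5421 + 89.7562
FSPL = 204.7383 dB

204.7383 dB


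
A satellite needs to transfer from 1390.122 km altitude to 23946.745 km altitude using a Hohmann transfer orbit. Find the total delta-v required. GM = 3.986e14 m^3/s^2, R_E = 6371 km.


r1 = 7761.1220 km = 7.761122e+06 m
r2 = 30317.7450 km = 3.0317745e+07 m
dv1 = sqrt(mu/r1)*(sqrt(2*r2/(r1+r2)) - 1) = 1876.8303 m/s
dv2 = sqrt(mu/r2)*(1 - sqrt(2*r1/(r1+r2))) = 1310.9128 m/s
total dv = |dv1| + |dv2| = 1876.8303 + 1310.9128 = 3187.7431 m/s = 3.1877 km/s

3.1877 km/s


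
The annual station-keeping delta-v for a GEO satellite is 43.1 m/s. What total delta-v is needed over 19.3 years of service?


dV = rate * years = 43.1 * 19.3
dV = 831.8300 m/s

831.8300 m/s


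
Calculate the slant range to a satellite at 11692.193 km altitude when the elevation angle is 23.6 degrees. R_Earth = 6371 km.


h = 11692.193 km, el = 23.6 deg
d = -R_E*sin(el) + sqrt((R_E*sin(el))^2 + 2*R_E*h + h^2)
d = -6371.0000*sin(0.4118977) + sqrt((6371.0000*0.400349)^2 + 2*6371.0000*11692.193 + 11692.193^2)
d = 14543.0881 km

14543.0881 km


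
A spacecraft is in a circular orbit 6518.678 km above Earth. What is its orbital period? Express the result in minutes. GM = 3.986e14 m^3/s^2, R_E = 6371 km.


r = 12889.6780 km = 1.2889678e+07 m
T = 2*pi*sqrt(r^3/mu) = 2*pi*sqrt(2.1415401e+21 / 3.986e14)
T = 14563.7872 s = 242.7298 min

242.7298 minutes


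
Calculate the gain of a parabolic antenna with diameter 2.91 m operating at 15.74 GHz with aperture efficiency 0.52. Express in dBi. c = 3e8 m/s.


lambda = c/f = 3e8 / 1.574e+10 = 0.01905972 m
G = eta*(pi*D/lambda)^2 = 0.52*(pi*2.91/0.01905972)^2
G = 119634.3829 (linear)
G = 10*log10(119634.3829) = 50.7786 dBi

50.7786 dBi


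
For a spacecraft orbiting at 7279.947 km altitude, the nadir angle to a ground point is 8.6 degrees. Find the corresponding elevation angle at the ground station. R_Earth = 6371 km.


r = R_E + alt = 13650.9470 km
Law of sines in the satellite / Earth-center / ground-point triangle:
  sin(nadir)/R_E = sin(90 + el)/r  =>  cos(el) = (r/R_E)*sin(nadir)
cos(el) = (13650.9470 / 6371.0000) * sin(8.6 deg) = 0.3204048
el = arccos(0.3204048) = 71.3126 deg
(Earth-central angle = 90 - nadir - el = 10.0874 deg)

71.3126 degrees


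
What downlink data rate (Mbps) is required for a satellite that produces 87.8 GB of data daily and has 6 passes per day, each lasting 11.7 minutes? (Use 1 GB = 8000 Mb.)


total contact time = 6 * 11.7 * 60 = 4212.0000 s
data = 87.8 GB = 702400.0000 Mb
rate = 702400.0000 / 4212.0000 = 166.7616 Mbps

166.7616 Mbps


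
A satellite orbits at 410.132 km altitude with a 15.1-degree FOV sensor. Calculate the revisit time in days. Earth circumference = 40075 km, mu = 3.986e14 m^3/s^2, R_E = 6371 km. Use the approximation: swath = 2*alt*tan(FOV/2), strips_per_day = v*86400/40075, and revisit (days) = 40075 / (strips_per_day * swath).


swath = 2*410.132*tan(0.1317724) = 108.7181 km
v = sqrt(mu/r) = 7666.8603 m/s = 7.6669 km/s
strips/day = v*86400/40075 = 7.6669*86400/40075 = 16.5294
coverage/day = strips * swath = 16.5294 * 108.7181 = 1797.0479 km
revisit = 40075 / 1797.0479 = 22.3005 days

22.3005 days


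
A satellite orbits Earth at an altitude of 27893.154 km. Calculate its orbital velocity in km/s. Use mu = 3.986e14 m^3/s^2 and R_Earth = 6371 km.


r = R_E + alt = 6371.0 + 27893.154 = 34264.1540 km = 3.4264154e+07 m
v = sqrt(mu/r) = sqrt(3.986e14 / 3.4264154e+07) = 3410.7402 m/s = 3.4107 km/s

3.4107 km/s


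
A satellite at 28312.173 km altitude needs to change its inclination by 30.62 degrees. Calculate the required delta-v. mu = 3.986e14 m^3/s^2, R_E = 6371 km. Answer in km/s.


r = 34683.1730 km = 3.4683173e+07 m
V = sqrt(mu/r) = 3390.0745 m/s
di = 30.62 deg = 0.5344198 rad
dV = 2*V*sin(di/2) = 2*3390.0745*sin(0.2672099)
dV = 1790.2400 m/s = 1.7902 km/s

1.7902 km/s


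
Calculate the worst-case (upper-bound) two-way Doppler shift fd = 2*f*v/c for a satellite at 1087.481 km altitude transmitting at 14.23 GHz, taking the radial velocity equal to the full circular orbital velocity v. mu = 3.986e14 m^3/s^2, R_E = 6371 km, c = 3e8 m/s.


r = 7.458481e+06 m
v = sqrt(mu/r) = 7310.4389 m/s (worst-case radial velocity)
f = 14.23 GHz = 1.423e+10 Hz
fd = 2*f*v/c = 2*1.423e+10*7310.4389/3.0e+08
fd = 693516.9729 Hz

693516.9729 Hz


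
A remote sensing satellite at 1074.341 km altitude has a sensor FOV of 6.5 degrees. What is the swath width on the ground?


FOV = 6.5 deg = 0.1134464 rad
swath = 2 * alt * tan(FOV/2) = 2 * 1074.341 * tan(0.0567232)
swath = 2 * 1074.341 * 0.05678412
swath = 122.0110 km

122.0110 km


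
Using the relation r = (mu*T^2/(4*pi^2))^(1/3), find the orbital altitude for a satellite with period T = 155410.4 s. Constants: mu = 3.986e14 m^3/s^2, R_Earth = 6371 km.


T = 155410.4 s
r = (mu*T^2/(4*pi^2))^(1/3) = (3.986e14 * 155410.4^2 / (4*pi^2))^(1/3)
r = 6.2475907e+07 m = 62475.9072 km
alt = r - R_E = 62475.9072 - 6371 = 56104.9072 km

56104.9072 km


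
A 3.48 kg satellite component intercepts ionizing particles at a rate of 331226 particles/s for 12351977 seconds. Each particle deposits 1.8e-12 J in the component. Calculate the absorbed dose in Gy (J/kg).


Total energy deposited = rate * time * E_per
  = 331226 * 12351977 * 1.8e-12 = 7.3643 J
Dose = E_total / mass = 7.3643 / 3.48
Dose = 2.1162 Gy

2.1162 Gy


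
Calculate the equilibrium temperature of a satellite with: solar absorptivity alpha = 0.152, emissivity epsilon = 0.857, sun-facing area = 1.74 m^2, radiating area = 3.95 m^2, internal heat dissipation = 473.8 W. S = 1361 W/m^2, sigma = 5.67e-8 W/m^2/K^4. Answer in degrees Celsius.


Numerator = alpha*S*A_sun + Q_int = 0.152*1361*1.74 + 473.8 = 833.7573 W
Denominator = eps*sigma*A_rad = 0.857*5.67e-8*3.95 = 1.91938e-07 W/K^4
T^4 = 4.3438884e+09 K^4
T = 256.7259 K = -16.4241 C

-16.4241 degrees Celsius


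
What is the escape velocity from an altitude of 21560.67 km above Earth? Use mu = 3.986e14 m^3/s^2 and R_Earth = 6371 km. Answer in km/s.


r = 6371.0 + 21560.67 = 27931.6700 km = 2.793167e+07 m
v_esc = sqrt(2*mu/r) = sqrt(2*3.986e14 / 2.793167e+07)
v_esc = 5342.3851 m/s = 5.3424 km/s

5.3424 km/s


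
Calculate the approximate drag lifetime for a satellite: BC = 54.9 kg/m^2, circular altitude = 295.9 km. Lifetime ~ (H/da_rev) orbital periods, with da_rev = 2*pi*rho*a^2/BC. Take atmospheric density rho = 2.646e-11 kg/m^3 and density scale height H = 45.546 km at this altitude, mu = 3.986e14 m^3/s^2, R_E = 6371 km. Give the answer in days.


a = R_E + alt = 6666.9000 km = 6.6669e+06 m
da_rev = 2*pi*rho*a^2/BC = 2*pi*2.646e-11*(6.6669e+06)^2/54.9 = 134.600058 m per revolution
N = H/da_rev = 45546.0000 m / 134.600058 m = 338.3802 revolutions
P = 2*pi*sqrt(a^3/mu) = 5417.4777 s
lifetime = N*P = 338.3802 * 5417.4777 = 1.8331674e+06 s = 21.2172 days

21.2172 days


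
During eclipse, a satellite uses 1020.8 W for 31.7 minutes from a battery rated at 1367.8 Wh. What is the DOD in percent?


E_used = P * t / 60 = 1020.8 * 31.7 / 60 = 539.3227 Wh
DOD = E_used / E_total * 100 = 539.3227 / 1367.8 * 100
DOD = 39.4299 %

39.4299 %


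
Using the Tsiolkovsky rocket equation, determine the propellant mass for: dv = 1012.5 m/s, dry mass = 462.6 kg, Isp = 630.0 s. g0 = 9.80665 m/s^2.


ve = Isp * g0 = 630.0 * 9.80665 = 6178.189500 m/s
mass ratio = exp(dv/ve) = exp(1012.5/6178.189500) = 1.17807643
m_prop = m_dry * (mr - 1) = 462.6 * (1.17807643 - 1)
m_prop = 82.3782 kg

82.3782 kg


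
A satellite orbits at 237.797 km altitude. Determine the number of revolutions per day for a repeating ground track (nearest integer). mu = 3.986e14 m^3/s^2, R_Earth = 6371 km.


r = 6.608797e+06 m
T = 2*pi*sqrt(r^3/mu) = 5346.8111 s = 89.1135 min
revs/day = 1440 / 89.1135 = 16.1592
Rounded: 16 revolutions per day

16 revolutions per day


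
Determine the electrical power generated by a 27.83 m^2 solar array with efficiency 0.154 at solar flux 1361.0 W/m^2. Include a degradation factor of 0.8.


P = area * eta * S * degradation
P = 27.83 * 0.154 * 1361.0 * 0.8
P = 4666.4008 W

4666.4008 W


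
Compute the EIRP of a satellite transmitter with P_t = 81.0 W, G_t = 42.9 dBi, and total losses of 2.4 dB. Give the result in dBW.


Pt = 81.0 W = 19.0849 dBW
EIRP = Pt_dBW + Gt - losses = 19.0849 + 42.9 - 2.4 = 59.5849 dBW

59.5849 dBW


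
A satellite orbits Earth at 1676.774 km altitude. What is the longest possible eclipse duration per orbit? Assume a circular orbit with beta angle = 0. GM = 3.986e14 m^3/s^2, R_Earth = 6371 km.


r = 8047.7740 km
T = 119.7495 min
Eclipse fraction = arcsin(R_E/r)/pi = arcsin(6371.0000/8047.7740)/pi
= arcsin(0.7916475)/pi = 0.2907763
Eclipse duration = 0.2907763 * 119.7495 = 34.8203 min

34.8203 minutes


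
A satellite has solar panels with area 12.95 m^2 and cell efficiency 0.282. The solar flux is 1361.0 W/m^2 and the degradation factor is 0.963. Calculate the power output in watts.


P = area * eta * S * degradation
P = 12.95 * 0.282 * 1361.0 * 0.963
P = 4786.3372 W

4786.3372 W


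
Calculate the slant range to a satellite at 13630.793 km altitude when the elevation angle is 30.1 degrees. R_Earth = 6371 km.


h = 13630.793 km, el = 30.1 deg
d = -R_E*sin(el) + sqrt((R_E*sin(el))^2 + 2*R_E*h + h^2)
d = -6371.0000*sin(0.5253441) + sqrt((6371.0000*0.5015107)^2 + 2*6371.0000*13630.793 + 13630.793^2)
d = 16032.2229 km

16032.2229 km


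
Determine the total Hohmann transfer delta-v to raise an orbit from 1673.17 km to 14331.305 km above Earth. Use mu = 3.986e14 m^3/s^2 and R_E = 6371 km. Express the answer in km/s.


r1 = 8044.1700 km = 8.04417e+06 m
r2 = 20702.3050 km = 2.0702305e+07 m
dv1 = sqrt(mu/r1)*(sqrt(2*r2/(r1+r2)) - 1) = 1408.8435 m/s
dv2 = sqrt(mu/r2)*(1 - sqrt(2*r1/(r1+r2))) = 1105.2909 m/s
total dv = |dv1| + |dv2| = 1408.8435 + 1105.2909 = 2514.1344 m/s = 2.5141 km/s

2.5141 km/s


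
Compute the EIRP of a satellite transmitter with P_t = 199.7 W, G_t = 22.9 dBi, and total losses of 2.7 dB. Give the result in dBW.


Pt = 199.7 W = 23.0038 dBW
EIRP = Pt_dBW + Gt - losses = 23.0038 + 22.9 - 2.7 = 43.2038 dBW

43.2038 dBW


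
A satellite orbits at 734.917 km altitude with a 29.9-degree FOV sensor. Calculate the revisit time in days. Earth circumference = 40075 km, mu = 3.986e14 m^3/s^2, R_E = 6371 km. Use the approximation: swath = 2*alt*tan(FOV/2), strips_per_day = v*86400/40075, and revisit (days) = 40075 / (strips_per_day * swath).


swath = 2*734.917*tan(0.2609267) = 392.4664 km
v = sqrt(mu/r) = 7489.5993 m/s = 7.4896 km/s
strips/day = v*86400/40075 = 7.4896*86400/40075 = 16.1473
coverage/day = strips * swath = 16.1473 * 392.4664 = 6337.2562 km
revisit = 40075 / 6337.2562 = 6.3237 days

6.3237 days


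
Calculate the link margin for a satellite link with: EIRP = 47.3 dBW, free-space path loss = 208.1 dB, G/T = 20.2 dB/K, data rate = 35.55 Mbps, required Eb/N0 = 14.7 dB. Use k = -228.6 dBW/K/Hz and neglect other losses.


C/N0 = EIRP - FSPL + G/T - k = 47.3 - 208.1 + 20.2 - (-228.6)
C/N0 = 88.0000 dB-Hz
R_b = 35.55 Mbps = 3.555e+07 bps -> 10*log10(R_b) = 75.5084 dB-Hz
Eb/N0 = C/N0 - 10*log10(R_b) = 88.0000 - 75.5084 = 12.4916 dB
Margin = Eb/N0 - Eb/N0_req = 12.4916 - 14.7 = -2.2084 dB (negative margin: link does not close)

-2.2084 dB


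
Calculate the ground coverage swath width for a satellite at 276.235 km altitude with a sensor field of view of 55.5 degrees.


FOV = 55.5 deg = 0.9686577 rad
swath = 2 * alt * tan(FOV/2) = 2 * 276.235 * tan(0.4843289)
swath = 2 * 276.235 * 0.5261255
swath = 290.6685 km

290.6685 km


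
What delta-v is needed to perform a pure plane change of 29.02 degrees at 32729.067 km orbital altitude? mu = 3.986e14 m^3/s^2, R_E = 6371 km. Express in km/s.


r = 39100.0670 km = 3.9100067e+07 m
V = sqrt(mu/r) = 3192.8601 m/s
di = 29.02 deg = 0.5064945 rad
dV = 2*V*sin(di/2) = 2*3192.8601*sin(0.2532473)
dV = 1599.9357 m/s = 1.5999 km/s

1.5999 km/s


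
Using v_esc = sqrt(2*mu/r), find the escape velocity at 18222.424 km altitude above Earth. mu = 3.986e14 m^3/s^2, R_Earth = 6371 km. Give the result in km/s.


r = 6371.0 + 18222.424 = 24593.4240 km = 2.4593424e+07 m
v_esc = sqrt(2*mu/r) = sqrt(2*3.986e14 / 2.4593424e+07)
v_esc = 5693.4321 m/s = 5.6934 km/s

5.6934 km/s


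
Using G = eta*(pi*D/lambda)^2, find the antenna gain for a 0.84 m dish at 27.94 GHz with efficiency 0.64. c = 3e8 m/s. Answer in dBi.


lambda = c/f = 3e8 / 2.794e+10 = 0.01073729 m
G = eta*(pi*D/lambda)^2 = 0.64*(pi*0.84/0.01073729)^2
G = 38658.8193 (linear)
G = 10*log10(38658.8193) = 45.8725 dBi

45.8725 dBi


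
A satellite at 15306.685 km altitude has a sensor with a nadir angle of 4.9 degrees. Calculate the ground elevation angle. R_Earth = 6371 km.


r = R_E + alt = 21677.6850 km
Law of sines in the satellite / Earth-center / ground-point triangle:
  sin(nadir)/R_E = sin(90 + el)/r  =>  cos(el) = (r/R_E)*sin(nadir)
cos(el) = (21677.6850 / 6371.0000) * sin(4.9 deg) = 0.2906359
el = arccos(0.2906359) = 73.1040 deg
(Earth-central angle = 90 - nadir - el = 11.9960 deg)

73.1040 degrees


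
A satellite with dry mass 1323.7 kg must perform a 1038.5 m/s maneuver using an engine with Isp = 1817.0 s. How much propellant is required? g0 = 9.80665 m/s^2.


ve = Isp * g0 = 1817.0 * 9.80665 = 17818.683050 m/s
mass ratio = exp(dv/ve) = exp(1038.5/17818.683050) = 1.06001337
m_prop = m_dry * (mr - 1) = 1323.7 * (1.06001337 - 1)
m_prop = 79.4397 kg

79.4397 kg


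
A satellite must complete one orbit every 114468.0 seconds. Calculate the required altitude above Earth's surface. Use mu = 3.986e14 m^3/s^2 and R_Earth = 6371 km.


T = 114468.0 s
r = (mu*T^2/(4*pi^2))^(1/3) = (3.986e14 * 114468.0^2 / (4*pi^2))^(1/3)
r = 5.0954426e+07 m = 50954.4263 km
alt = r - R_E = 50954.4263 - 6371 = 44583.4263 km

44583.4263 km


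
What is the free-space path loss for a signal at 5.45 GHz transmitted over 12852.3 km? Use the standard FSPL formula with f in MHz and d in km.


f = 5.45 GHz = 5450.0000 MHz
d = 12852.3 km
FSPL = 32.44 + 20*log10(5450.0000) + 20*log10(12852.3)
FSPL = 32.44 + 74.7279 + 82.1796
FSPL = 189.3475 dB

189.3475 dB


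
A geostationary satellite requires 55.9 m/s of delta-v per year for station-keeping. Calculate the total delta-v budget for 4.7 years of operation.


dV = rate * years = 55.9 * 4.7
dV = 262.7300 m/s

262.7300 m/s


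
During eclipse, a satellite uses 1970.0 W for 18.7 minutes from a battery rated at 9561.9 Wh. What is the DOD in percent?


E_used = P * t / 60 = 1970.0 * 18.7 / 60 = 613.9833 Wh
DOD = E_used / E_total * 100 = 613.9833 / 9561.9 * 100
DOD = 6.4211 %

6.4211 %


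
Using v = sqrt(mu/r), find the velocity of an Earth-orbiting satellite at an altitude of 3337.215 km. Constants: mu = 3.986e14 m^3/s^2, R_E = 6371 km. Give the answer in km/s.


r = R_E + alt = 6371.0 + 3337.215 = 9708.2150 km = 9.708215e+06 m
v = sqrt(mu/r) = sqrt(3.986e14 / 9.708215e+06) = 6407.6525 m/s = 6.4077 km/s

6.4077 km/s


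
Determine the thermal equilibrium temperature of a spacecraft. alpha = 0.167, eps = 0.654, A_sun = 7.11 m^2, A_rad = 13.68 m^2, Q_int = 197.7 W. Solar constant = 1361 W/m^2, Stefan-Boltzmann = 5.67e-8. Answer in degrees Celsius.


Numerator = alpha*S*A_sun + Q_int = 0.167*1361*7.11 + 197.7 = 1813.7106 W
Denominator = eps*sigma*A_rad = 0.654*5.67e-8*13.68 = 5.0727902e-07 W/K^4
T^4 = 3.5753707e+09 K^4
T = 244.5289 K = -28.6211 C

-28.6211 degrees Celsius


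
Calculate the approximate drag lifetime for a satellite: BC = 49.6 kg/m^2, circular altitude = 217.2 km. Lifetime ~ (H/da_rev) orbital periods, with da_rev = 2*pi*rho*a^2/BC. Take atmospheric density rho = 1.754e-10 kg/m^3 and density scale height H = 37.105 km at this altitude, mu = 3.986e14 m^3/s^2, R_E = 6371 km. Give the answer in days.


a = R_E + alt = 6588.2000 km = 6.5882e+06 m
da_rev = 2*pi*rho*a^2/BC = 2*pi*1.754e-10*(6.5882e+06)^2/49.6 = 964.409168 m per revolution
N = H/da_rev = 37105.0000 m / 964.409168 m = 38.4743 revolutions
P = 2*pi*sqrt(a^3/mu) = 5321.8347 s
lifetime = N*P = 38.4743 * 5321.8347 = 204754.0444 s = 2.3698 days

2.3698 days


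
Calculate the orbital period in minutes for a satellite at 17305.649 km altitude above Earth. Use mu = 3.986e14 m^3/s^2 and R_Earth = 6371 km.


r = 23676.6490 km = 2.3676649e+07 m
T = 2*pi*sqrt(r^3/mu) = 2*pi*sqrt(1.3272744e+22 / 3.986e14)
T = 36256.9757 s = 604.2829 min

604.2829 minutes


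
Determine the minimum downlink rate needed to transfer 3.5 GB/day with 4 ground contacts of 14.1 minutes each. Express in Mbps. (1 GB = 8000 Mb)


total contact time = 4 * 14.1 * 60 = 3384.0000 s
data = 3.5 GB = 28000.0000 Mb
rate = 28000.0000 / 3384.0000 = 8.2742 Mbps

8.2742 Mbps


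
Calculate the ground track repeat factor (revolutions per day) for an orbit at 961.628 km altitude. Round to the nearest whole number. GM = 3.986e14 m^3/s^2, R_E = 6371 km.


r = 7.332628e+06 m
T = 2*pi*sqrt(r^3/mu) = 6248.8586 s = 104.1476 min
revs/day = 1440 / 104.1476 = 13.8265
Rounded: 14 revolutions per day

14 revolutions per day


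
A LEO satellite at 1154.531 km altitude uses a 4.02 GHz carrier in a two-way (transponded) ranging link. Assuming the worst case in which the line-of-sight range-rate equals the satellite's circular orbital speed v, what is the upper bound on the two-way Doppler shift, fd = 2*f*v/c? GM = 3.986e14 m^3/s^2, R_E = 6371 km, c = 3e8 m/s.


r = 7.525531e+06 m
v = sqrt(mu/r) = 7277.7993 m/s (worst-case radial velocity)
f = 4.02 GHz = 4.02e+09 Hz
fd = 2*f*v/c = 2*4.02e+09*7277.7993/3.0e+08
fd = 195045.0202 Hz

195045.0202 Hz


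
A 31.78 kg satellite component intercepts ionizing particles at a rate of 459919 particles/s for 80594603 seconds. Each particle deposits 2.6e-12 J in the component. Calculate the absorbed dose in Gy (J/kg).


Total energy deposited = rate * time * E_per
  = 459919 * 80594603 * 2.6e-12 = 96.3742 J
Dose = E_total / mass = 96.3742 / 31.78
Dose = 3.0325 Gy

3.0325 Gy


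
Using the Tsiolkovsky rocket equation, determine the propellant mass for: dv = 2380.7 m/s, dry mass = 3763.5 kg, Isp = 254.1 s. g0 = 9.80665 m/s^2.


ve = Isp * g0 = 254.1 * 9.80665 = 2491.869765 m/s
mass ratio = exp(dv/ve) = exp(2380.7/2491.869765) = 2.59967648
m_prop = m_dry * (mr - 1) = 3763.5 * (2.59967648 - 1)
m_prop = 6020.3825 kg

6020.3825 kg


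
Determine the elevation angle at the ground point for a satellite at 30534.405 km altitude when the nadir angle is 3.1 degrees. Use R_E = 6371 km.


r = R_E + alt = 36905.4050 km
Law of sines in the satellite / Earth-center / ground-point triangle:
  sin(nadir)/R_E = sin(90 + el)/r  =>  cos(el) = (r/R_E)*sin(nadir)
cos(el) = (36905.4050 / 6371.0000) * sin(3.1 deg) = 0.3132633
el = arccos(0.3132633) = 71.7440 deg
(Earth-central angle = 90 - nadir - el = 15.1560 deg)

71.7440 degrees


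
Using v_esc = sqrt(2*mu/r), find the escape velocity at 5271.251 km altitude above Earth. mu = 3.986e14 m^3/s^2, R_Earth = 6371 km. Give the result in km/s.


r = 6371.0 + 5271.251 = 11642.2510 km = 1.1642251e+07 m
v_esc = sqrt(2*mu/r) = sqrt(2*3.986e14 / 1.1642251e+07)
v_esc = 8274.9460 m/s = 8.2749 km/s

8.2749 km/s


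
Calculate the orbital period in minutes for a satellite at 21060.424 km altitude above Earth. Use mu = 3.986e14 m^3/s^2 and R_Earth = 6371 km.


r = 27431.4240 km = 2.7431424e+07 m
T = 2*pi*sqrt(r^3/mu) = 2*pi*sqrt(2.0641681e+22 / 3.986e14)
T = 45215.1265 s = 753.5854 min

753.5854 minutes


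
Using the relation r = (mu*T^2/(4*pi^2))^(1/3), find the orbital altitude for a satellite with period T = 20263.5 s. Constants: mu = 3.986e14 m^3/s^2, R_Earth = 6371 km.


T = 20263.5 s
r = (mu*T^2/(4*pi^2))^(1/3) = (3.986e14 * 20263.5^2 / (4*pi^2))^(1/3)
r = 1.606456e+07 m = 16064.5597 km
alt = r - R_E = 16064.5597 - 6371 = 9693.5597 km

9693.5597 km


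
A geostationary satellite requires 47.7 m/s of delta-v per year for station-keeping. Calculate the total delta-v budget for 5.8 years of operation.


dV = rate * years = 47.7 * 5.8
dV = 276.6600 m/s

276.6600 m/s


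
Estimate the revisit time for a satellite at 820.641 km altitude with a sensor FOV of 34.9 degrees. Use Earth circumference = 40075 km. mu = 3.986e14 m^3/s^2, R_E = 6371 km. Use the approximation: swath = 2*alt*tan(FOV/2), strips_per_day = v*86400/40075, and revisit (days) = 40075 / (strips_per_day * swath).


swath = 2*820.641*tan(0.30456) = 515.9200 km
v = sqrt(mu/r) = 7444.8276 m/s = 7.4448 km/s
strips/day = v*86400/40075 = 7.4448*86400/40075 = 16.0507
coverage/day = strips * swath = 16.0507 * 515.9200 = 8280.8937 km
revisit = 40075 / 8280.8937 = 4.8395 days

4.8395 days


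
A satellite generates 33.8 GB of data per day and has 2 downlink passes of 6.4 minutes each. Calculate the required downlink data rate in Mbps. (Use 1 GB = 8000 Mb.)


total contact time = 2 * 6.4 * 60 = 768.0000 s
data = 33.8 GB = 270400.0000 Mb
rate = 270400.0000 / 768.0000 = 352.0833 Mbps

352.0833 Mbps


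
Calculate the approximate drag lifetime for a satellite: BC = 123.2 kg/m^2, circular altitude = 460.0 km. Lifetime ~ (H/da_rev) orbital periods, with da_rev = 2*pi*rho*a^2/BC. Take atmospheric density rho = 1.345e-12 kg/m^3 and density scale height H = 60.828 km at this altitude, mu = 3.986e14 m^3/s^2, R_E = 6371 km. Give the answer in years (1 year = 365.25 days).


a = R_E + alt = 6831.0000 km = 6.831e+06 m
da_rev = 2*pi*rho*a^2/BC = 2*pi*1.345e-12*(6.831e+06)^2/123.2 = 3.200811 m per revolution
N = H/da_rev = 60828.0000 m / 3.200811 m = 19003.9344 revolutions
P = 2*pi*sqrt(a^3/mu) = 5618.7233 s
lifetime = N*P = 19003.9344 * 5618.7233 = 1.0677785e+08 s = 1235.8547 days
years = 1235.8547 / 365.25 = 3.3836 years

3.3836 years


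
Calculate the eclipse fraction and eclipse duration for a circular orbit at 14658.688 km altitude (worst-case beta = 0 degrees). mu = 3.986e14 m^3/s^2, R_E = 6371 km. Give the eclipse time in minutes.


r = 21029.6880 km
T = 505.8354 min
Eclipse fraction = arcsin(R_E/r)/pi = arcsin(6371.0000/21029.6880)/pi
= arcsin(0.3029527)/pi = 0.09797241
Eclipse duration = 0.09797241 * 505.8354 = 49.5579 min

49.5579 minutes


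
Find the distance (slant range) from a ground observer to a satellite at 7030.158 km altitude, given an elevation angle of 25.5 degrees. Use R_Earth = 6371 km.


h = 7030.158 km, el = 25.5 deg
d = -R_E*sin(el) + sqrt((R_E*sin(el))^2 + 2*R_E*h + h^2)
d = -6371.0000*sin(0.445059) + sqrt((6371.0000*0.4305111)^2 + 2*6371.0000*7030.158 + 7030.158^2)
d = 9361.9348 km

9361.9348 km


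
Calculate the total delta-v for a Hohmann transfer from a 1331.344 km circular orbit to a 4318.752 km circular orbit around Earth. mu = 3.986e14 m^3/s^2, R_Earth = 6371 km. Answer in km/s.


r1 = 7702.3440 km = 7.702344e+06 m
r2 = 10689.7520 km = 1.0689752e+07 m
dv1 = sqrt(mu/r1)*(sqrt(2*r2/(r1+r2)) - 1) = 562.2656 m/s
dv2 = sqrt(mu/r2)*(1 - sqrt(2*r1/(r1+r2))) = 517.8888 m/s
total dv = |dv1| + |dv2| = 562.2656 + 517.8888 = 1080.1544 m/s = 1.0802 km/s

1.0802 km/s


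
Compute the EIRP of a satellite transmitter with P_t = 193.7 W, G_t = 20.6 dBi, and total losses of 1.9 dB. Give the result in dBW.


Pt = 193.7 W = 22.8713 dBW
EIRP = Pt_dBW + Gt - losses = 22.8713 + 20.6 - 1.9 = 41.5713 dBW

41.5713 dBW


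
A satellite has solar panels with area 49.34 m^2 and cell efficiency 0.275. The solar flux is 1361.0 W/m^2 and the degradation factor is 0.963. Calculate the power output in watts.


P = area * eta * S * degradation
P = 49.34 * 0.275 * 1361.0 * 0.963
P = 17783.4595 W

17783.4595 W


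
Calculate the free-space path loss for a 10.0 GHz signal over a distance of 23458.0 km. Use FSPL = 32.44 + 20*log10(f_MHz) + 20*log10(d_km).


f = 10.0 GHz = 10000.0000 MHz
d = 23458.0 km
FSPL = 32.44 + 20*log10(10000.0000) + 20*log10(23458.0)
FSPL = 32.44 + 80.0000 + 87.4058
FSPL = 199.8458 dB

199.8458 dB


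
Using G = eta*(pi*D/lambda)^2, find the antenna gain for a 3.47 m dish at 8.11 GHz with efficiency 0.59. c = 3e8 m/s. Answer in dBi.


lambda = c/f = 3e8 / 8.11e+09 = 0.03699137 m
G = eta*(pi*D/lambda)^2 = 0.59*(pi*3.47/0.03699137)^2
G = 51240.0926 (linear)
G = 10*log10(51240.0926) = 47.0961 dBi

47.0961 dBi


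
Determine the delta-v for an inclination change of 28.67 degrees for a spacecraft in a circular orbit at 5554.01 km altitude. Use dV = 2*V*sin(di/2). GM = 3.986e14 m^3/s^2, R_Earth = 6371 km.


r = 11925.0100 km = 1.192501e+07 m
V = sqrt(mu/r) = 5781.4832 m/s
di = 28.67 deg = 0.5003859 rad
dV = 2*V*sin(di/2) = 2*5781.4832*sin(0.2501929)
dV = 2862.8853 m/s = 2.8629 km/s

2.8629 km/s


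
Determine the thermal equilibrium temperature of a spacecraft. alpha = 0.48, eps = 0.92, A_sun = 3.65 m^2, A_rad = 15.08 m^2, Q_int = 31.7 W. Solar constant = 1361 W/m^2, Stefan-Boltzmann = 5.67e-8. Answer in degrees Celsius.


Numerator = alpha*S*A_sun + Q_int = 0.48*1361*3.65 + 31.7 = 2416.1720 W
Denominator = eps*sigma*A_rad = 0.92*5.67e-8*15.08 = 7.8663312e-07 W/K^4
T^4 = 3.0715361e+09 K^4
T = 235.4176 K = -37.7324 C

-37.7324 degrees Celsius


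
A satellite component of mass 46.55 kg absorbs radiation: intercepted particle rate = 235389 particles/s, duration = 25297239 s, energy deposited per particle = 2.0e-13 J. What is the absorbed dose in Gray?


Total energy deposited = rate * time * E_per
  = 235389 * 25297239 * 2.0e-13 = 1.1909 J
Dose = E_total / mass = 1.1909 / 46.55
Dose = 0.02558407 Gy

0.0256 Gy


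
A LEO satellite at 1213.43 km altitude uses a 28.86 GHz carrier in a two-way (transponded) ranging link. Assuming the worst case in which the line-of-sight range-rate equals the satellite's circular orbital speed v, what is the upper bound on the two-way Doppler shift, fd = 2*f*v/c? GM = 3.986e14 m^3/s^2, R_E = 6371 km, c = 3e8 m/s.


r = 7.58443e+06 m
v = sqrt(mu/r) = 7249.4853 m/s (worst-case radial velocity)
f = 28.86 GHz = 2.886e+10 Hz
fd = 2*f*v/c = 2*2.886e+10*7249.4853/3.0e+08
fd = 1.394801e+06 Hz

1.3948e+06 Hz
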